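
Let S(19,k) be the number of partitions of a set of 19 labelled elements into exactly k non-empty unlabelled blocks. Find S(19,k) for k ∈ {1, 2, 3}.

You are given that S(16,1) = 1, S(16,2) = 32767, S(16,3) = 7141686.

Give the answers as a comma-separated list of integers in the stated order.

1, 262143, 193448101

[17] T[17,1]:1*1+0=1 · T[17,2]:2*32767+1=65535 · T[17,3]:3*7141686+32767=21457825
[18] T[18,1]:1*1+0=1 · T[18,2]:2*65535+1=131071 · T[18,3]:3*21457825+65535=64439010
[19] T[19,1]:1*1+0=1 · T[19,2]:2*131071+1=262143 · T[19,3]:3*64439010+131071=193448101
Read S(19,1) = 1, S(19,2) = 262143, S(19,3) = 193448101.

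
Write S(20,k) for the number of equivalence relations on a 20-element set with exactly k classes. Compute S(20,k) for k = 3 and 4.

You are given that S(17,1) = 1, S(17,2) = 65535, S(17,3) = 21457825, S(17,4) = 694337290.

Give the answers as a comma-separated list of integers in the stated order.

row 18: T[18][1]=1·1+0=1  T[18][2]=2·65535+1=131071  T[18][3]=3·21457825+65535=64439010  T[18][4]=4·694337290+21457825=2798806985
row 19: T[19][2]=2·131071+1=262143  T[19][3]=3·64439010+131071=193448101  T[19][4]=4·2798806985+64439010=11259666950
row 20: T[20][3]=3·193448101+262143=580606446  T[20][4]=4·11259666950+193448101=45232115901
Read S(20,3) = 580606446, S(20,4) = 45232115901.

580606446, 45232115901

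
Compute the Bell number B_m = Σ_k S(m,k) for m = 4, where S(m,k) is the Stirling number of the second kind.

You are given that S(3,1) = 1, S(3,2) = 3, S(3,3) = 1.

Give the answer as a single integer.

r4: T_4,1=1×1+0=1; T_4,2=2×3+1=7; T_4,3=3×1+3=6; T_4,4=4×0+1=1
B_4 = ΣS(4,k) = 1+7+6+1 = 15

15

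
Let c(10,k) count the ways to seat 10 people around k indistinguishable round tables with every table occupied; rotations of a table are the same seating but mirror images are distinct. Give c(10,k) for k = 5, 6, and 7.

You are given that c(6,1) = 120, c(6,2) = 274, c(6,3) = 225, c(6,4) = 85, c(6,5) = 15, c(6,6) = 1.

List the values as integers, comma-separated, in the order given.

i=7: T(7,2)=120+6·274=1764 | T(7,3)=274+6·225=1624 | T(7,4)=225+6·85=735 | T(7,5)=85+6·15=175 | T(7,6)=15+6·1=21 | T(7,7)=1+6·0=1
i=8: T(8,3)=1764+7·1624=13132 | T(8,4)=1624+7·735=6769 | T(8,5)=735+7·175=1960 | T(8,6)=175+7·21=322 | T(8,7)=21+7·1=28
i=9: T(9,4)=13132+8·6769=67284 | T(9,5)=6769+8·1960=22449 | T(9,6)=1960+8·322=4536 | T(9,7)=322+8·28=546
i=10: T(10,5)=67284+9·22449=269325 | T(10,6)=22449+9·4536=63273 | T(10,7)=4536+9·546=9450
Read c(10,5) = 269325, c(10,6) = 63273, c(10,7) = 9450.

269325, 63273, 9450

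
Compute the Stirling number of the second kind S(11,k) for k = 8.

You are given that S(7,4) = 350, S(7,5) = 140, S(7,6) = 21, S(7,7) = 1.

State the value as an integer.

11880

r8: T_8,5=5×140+350=1050; T_8,6=6×21+140=266; T_8,7=7×1+21=28; T_8,8=8×0+1=1
r9: T_9,6=6×266+1050=2646; T_9,7=7×28+266=462; T_9,8=8×1+28=36
r10: T_10,7=7×462+2646=5880; T_10,8=8×36+462=750
r11: T_11,8=8×750+5880=11880
Read S(11,8) = 11880.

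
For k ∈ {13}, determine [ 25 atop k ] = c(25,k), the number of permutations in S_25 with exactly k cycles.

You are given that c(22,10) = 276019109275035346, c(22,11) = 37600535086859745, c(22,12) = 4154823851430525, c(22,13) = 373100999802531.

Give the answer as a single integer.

row 23: T[23][11]=22·37600535086859745+276019109275035346=1103230881185949736  T[23][12]=22·4154823851430525+37600535086859745=129006659818331295  T[23][13]=22·373100999802531+4154823851430525=12363045847086207
row 24: T[24][12]=23·129006659818331295+1103230881185949736=4070384057007569521  T[24][13]=23·12363045847086207+129006659818331295=413356714301314056
row 25: T[25][13]=24·413356714301314056+4070384057007569521=13990945200239106865
Read c(25,13) = 13990945200239106865.

13990945200239106865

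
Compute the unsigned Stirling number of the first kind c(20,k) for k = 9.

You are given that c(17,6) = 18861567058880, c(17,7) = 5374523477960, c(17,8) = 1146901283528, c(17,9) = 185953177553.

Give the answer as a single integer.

2503858755467550

[18] T[18,7]:17*5374523477960+18861567058880=110228466184200 · T[18,8]:17*1146901283528+5374523477960=24871845297936 · T[18,9]:17*185953177553+1146901283528=4308105301929
[19] T[19,8]:18*24871845297936+110228466184200=557921681547048 · T[19,9]:18*4308105301929+24871845297936=102417740732658
[20] T[20,9]:19*102417740732658+557921681547048=2503858755467550
Read c(20,9) = 2503858755467550.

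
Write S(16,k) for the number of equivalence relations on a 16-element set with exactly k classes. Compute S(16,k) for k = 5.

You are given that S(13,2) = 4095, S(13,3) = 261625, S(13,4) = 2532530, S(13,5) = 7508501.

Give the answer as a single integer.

1096190550

r14: T_14,3=3×261625+4095=788970; T_14,4=4×2532530+261625=10391745; T_14,5=5×7508501+2532530=40075035
r15: T_15,4=4×10391745+788970=42355950; T_15,5=5×40075035+10391745=210766920
r16: T_16,5=5×210766920+42355950=1096190550
Read S(16,5) = 1096190550.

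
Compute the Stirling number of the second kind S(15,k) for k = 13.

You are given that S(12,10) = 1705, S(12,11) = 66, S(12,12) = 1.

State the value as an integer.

4550

[13] T[13,11]:11*66+1705=2431 · T[13,12]:12*1+66=78 · T[13,13]:13*0+1=1
[14] T[14,12]:12*78+2431=3367 · T[14,13]:13*1+78=91
[15] T[15,13]:13*91+3367=4550
Read S(15,13) = 4550.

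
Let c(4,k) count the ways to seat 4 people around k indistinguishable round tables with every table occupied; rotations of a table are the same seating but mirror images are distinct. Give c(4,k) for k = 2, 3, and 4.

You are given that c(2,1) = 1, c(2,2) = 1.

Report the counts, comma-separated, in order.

11, 6, 1

r3: T_3,1=2×1+0=2; T_3,2=2×1+1=3; T_3,3=2×0+1=1
r4: T_4,2=3×3+2=11; T_4,3=3×1+3=6; T_4,4=3×0+1=1
Read c(4,2) = 11, c(4,3) = 6, c(4,4) = 1.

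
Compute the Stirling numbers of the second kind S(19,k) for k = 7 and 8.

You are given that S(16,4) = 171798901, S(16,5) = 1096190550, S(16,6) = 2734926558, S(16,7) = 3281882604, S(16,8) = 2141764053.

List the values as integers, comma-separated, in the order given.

1492924634839, 1709751003480

row 17: T[17][5]=5·1096190550+171798901=5652751651  T[17][6]=6·2734926558+1096190550=17505749898  T[17][7]=7·3281882604+2734926558=25708104786  T[17][8]=8·2141764053+3281882604=20415995028
row 18: T[18][6]=6·17505749898+5652751651=110687251039  T[18][7]=7·25708104786+17505749898=197462483400  T[18][8]=8·20415995028+25708104786=189036065010
row 19: T[19][7]=7·197462483400+110687251039=1492924634839  T[19][8]=8·189036065010+197462483400=1709751003480
Read S(19,7) = 1492924634839, S(19,8) = 1709751003480.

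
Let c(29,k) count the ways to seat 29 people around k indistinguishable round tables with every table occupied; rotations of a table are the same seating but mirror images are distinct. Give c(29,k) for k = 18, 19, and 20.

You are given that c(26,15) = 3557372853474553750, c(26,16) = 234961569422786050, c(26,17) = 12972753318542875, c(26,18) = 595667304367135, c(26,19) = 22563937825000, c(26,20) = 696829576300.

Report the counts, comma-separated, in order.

[27] T[27,16]:26*234961569422786050+3557372853474553750=9666373658466991050 · T[27,17]:26*12972753318542875+234961569422786050=572253155704900800 · T[27,18]:26*595667304367135+12972753318542875=28460103232088385 · T[27,19]:26*22563937825000+595667304367135=1182329687817135 · T[27,20]:26*696829576300+22563937825000=40681506808800
[28] T[28,17]:27*572253155704900800+9666373658466991050=25117208862499312650 · T[28,18]:27*28460103232088385+572253155704900800=1340675942971287195 · T[28,19]:27*1182329687817135+28460103232088385=60383004803151030 · T[28,20]:27*40681506808800+1182329687817135=2280730371654735
[29] T[29,18]:28*1340675942971287195+25117208862499312650=62656135265695354110 · T[29,19]:28*60383004803151030+1340675942971287195=3031400077459516035 · T[29,20]:28*2280730371654735+60383004803151030=124243455209483610
Read c(29,18) = 62656135265695354110, c(29,19) = 3031400077459516035, c(29,20) = 124243455209483610.

62656135265695354110, 3031400077459516035, 124243455209483610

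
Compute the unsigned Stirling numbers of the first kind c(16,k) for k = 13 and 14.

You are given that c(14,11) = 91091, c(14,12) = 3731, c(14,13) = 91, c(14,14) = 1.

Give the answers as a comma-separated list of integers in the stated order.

row 15: T[15][12]=14·3731+91091=143325  T[15][13]=14·91+3731=5005  T[15][14]=14·1+91=105
row 16: T[16][13]=15·5005+143325=218400  T[16][14]=15·105+5005=6580
Read c(16,13) = 218400, c(16,14) = 6580.

218400, 6580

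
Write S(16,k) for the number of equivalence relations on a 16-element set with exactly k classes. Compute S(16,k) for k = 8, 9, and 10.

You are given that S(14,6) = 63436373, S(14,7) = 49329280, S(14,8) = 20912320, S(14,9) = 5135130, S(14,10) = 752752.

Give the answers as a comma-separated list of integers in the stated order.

r15: T_15,7=7×49329280+63436373=408741333; T_15,8=8×20912320+49329280=216627840; T_15,9=9×5135130+20912320=67128490; T_15,10=10×752752+5135130=12662650
r16: T_16,8=8×216627840+408741333=2141764053; T_16,9=9×67128490+216627840=820784250; T_16,10=10×12662650+67128490=193754990
Read S(16,8) = 2141764053, S(16,9) = 820784250, S(16,10) = 193754990.

2141764053, 820784250, 193754990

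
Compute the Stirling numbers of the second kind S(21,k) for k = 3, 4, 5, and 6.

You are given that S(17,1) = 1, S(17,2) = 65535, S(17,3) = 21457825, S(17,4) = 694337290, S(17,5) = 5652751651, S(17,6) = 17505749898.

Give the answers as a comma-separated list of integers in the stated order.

r18: T_18,1=1×1+0=1; T_18,2=2×65535+1=131071; T_18,3=3×21457825+65535=64439010; T_18,4=4×694337290+21457825=2798806985; T_18,5=5×5652751651+694337290=28958095545; T_18,6=6×17505749898+5652751651=110687251039
r19: T_19,1=1×1+0=1; T_19,2=2×131071+1=262143; T_19,3=3×64439010+131071=193448101; T_19,4=4×2798806985+64439010=11259666950; T_19,5=5×28958095545+2798806985=147589284710; T_19,6=6×110687251039+28958095545=693081601779
r20: T_20,2=2×262143+1=524287; T_20,3=3×193448101+262143=580606446; T_20,4=4×11259666950+193448101=45232115901; T_20,5=5×147589284710+11259666950=749206090500; T_20,6=6×693081601779+147589284710=4306078895384
r21: T_21,3=3×580606446+524287=1742343625; T_21,4=4×45232115901+580606446=181509070050; T_21,5=5×749206090500+45232115901=3791262568401; T_21,6=6×4306078895384+749206090500=26585679462804
Read S(21,3) = 1742343625, S(21,4) = 181509070050, S(21,5) = 3791262568401, S(21,6) = 26585679462804.

1742343625, 181509070050, 3791262568401, 26585679462804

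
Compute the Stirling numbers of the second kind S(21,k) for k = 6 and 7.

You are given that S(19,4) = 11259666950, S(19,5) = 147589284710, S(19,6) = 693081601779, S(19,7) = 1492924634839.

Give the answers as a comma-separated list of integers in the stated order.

26585679462804, 82310957214948

row 20: T[20][5]=5·147589284710+11259666950=749206090500  T[20][6]=6·693081601779+147589284710=4306078895384  T[20][7]=7·1492924634839+693081601779=11143554045652
row 21: T[21][6]=6·4306078895384+749206090500=26585679462804  T[21][7]=7·11143554045652+4306078895384=82310957214948
Read S(21,6) = 26585679462804, S(21,7) = 82310957214948.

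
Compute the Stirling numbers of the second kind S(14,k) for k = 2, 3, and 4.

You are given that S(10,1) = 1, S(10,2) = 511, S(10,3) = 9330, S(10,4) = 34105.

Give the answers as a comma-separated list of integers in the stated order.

8191, 788970, 10391745

[11] T[11,1]:1*1+0=1 · T[11,2]:2*511+1=1023 · T[11,3]:3*9330+511=28501 · T[11,4]:4*34105+9330=145750
[12] T[12,1]:1*1+0=1 · T[12,2]:2*1023+1=2047 · T[12,3]:3*28501+1023=86526 · T[12,4]:4*145750+28501=611501
[13] T[13,1]:1*1+0=1 · T[13,2]:2*2047+1=4095 · T[13,3]:3*86526+2047=261625 · T[13,4]:4*611501+86526=2532530
[14] T[14,2]:2*4095+1=8191 · T[14,3]:3*261625+4095=788970 · T[14,4]:4*2532530+261625=10391745
Read S(14,2) = 8191, S(14,3) = 788970, S(14,4) = 10391745.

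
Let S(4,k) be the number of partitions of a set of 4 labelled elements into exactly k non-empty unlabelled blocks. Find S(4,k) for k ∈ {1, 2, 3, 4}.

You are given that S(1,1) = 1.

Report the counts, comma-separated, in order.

1, 7, 6, 1

@2  (2,1):1·1+0→1, (2,2):0·2+1→1
@3  (3,1):1·1+0→1, (3,2):1·2+1→3, (3,3):0·3+1→1
@4  (4,1):1·1+0→1, (4,2):3·2+1→7, (4,3):1·3+3→6, (4,4):0·4+1→1
Read S(4,1) = 1, S(4,2) = 7, S(4,3) = 6, S(4,4) = 1.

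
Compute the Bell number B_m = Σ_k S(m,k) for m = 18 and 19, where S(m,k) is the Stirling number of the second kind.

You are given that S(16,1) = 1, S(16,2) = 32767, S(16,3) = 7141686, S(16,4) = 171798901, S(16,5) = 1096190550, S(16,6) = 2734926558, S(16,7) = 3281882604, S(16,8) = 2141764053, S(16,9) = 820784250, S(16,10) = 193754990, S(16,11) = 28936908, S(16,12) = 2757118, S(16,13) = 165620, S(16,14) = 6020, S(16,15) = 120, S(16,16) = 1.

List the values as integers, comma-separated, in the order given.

row 17: T[17][1]=1·1+0=1  T[17][2]=2·32767+1=65535  T[17][3]=3·7141686+32767=21457825  T[17][4]=4·171798901+7141686=694337290  T[17][5]=5·1096190550+171798901=5652751651  T[17][6]=6·2734926558+1096190550=17505749898  T[17][7]=7·3281882604+2734926558=25708104786  T[17][8]=8·2141764053+3281882604=20415995028  T[17][9]=9·820784250+2141764053=9528822303  T[17][10]=10·193754990+820784250=2758334150  T[17][11]=11·28936908+193754990=512060978  T[17][12]=12·2757118+28936908=62022324  T[17][13]=13·165620+2757118=4910178  T[17][14]=14·6020+165620=249900  T[17][15]=15·120+6020=7820  T[17][16]=16·1+120=136  T[17][17]=17·0+1=1
row 18: T[18][1]=1·1+0=1  T[18][2]=2·65535+1=131071  T[18][3]=3·21457825+65535=64439010  T[18][4]=4·694337290+21457825=2798806985  T[18][5]=5·5652751651+694337290=28958095545  T[18][6]=6·17505749898+5652751651=110687251039  T[18][7]=7·25708104786+17505749898=197462483400  T[18][8]=8·20415995028+25708104786=189036065010  T[18][9]=9·9528822303+20415995028=106175395755  T[18][10]=10·2758334150+9528822303=37112163803  T[18][11]=11·512060978+2758334150=8391004908  T[18][12]=12·62022324+512060978=1256328866  T[18][13]=13·4910178+62022324=125854638  T[18][14]=14·249900+4910178=8408778  T[18][15]=15·7820+249900=367200  T[18][16]=16·136+7820=9996  T[18][17]=17·1+136=153  T[18][18]=18·0+1=1
row 19: T[19][1]=1·1+0=1  T[19][2]=2·131071+1=262143  T[19][3]=3·64439010+131071=193448101  T[19][4]=4·2798806985+64439010=11259666950  T[19][5]=5·28958095545+2798806985=147589284710  T[19][6]=6·110687251039+28958095545=693081601779  T[19][7]=7·197462483400+110687251039=1492924634839  T[19][8]=8·189036065010+197462483400=1709751003480  T[19][9]=9·106175395755+189036065010=1144614626805  T[19][10]=10·37112163803+106175395755=477297033785  T[19][11]=11·8391004908+37112163803=129413217791  T[19][12]=12·1256328866+8391004908=23466951300  T[19][13]=13·125854638+1256328866=2892439160  T[19][14]=14·8408778+125854638=243577530  T[19][15]=15·367200+8408778=13916778  T[19][16]=16·9996+367200=527136  T[19][17]=17·153+9996=12597  T[19][18]=18·1+153=171  T[19][19]=19·0+1=1
B_18 = ΣS(18,k) = 1+131071+64439010+2798806985+28958095545+110687251039+197462483400+189036065010+106175395755+37112163803+8391004908+1256328866+125854638+8408778+367200+9996+153+1 = 682076806159
B_19 = ΣS(19,k) = 1+262143+193448101+11259666950+147589284710+693081601779+1492924634839+1709751003480+1144614626805+477297033785+129413217791+23466951300+2892439160+243577530+13916778+527136+12597+171+1 = 5832742205057

682076806159, 5832742205057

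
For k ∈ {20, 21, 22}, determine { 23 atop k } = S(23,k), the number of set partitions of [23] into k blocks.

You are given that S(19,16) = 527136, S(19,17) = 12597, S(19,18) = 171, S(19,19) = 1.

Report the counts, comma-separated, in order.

@20  (20,17):12597·17+527136→741285, (20,18):171·18+12597→15675, (20,19):1·19+171→190, (20,20):0·20+1→1
@21  (21,18):15675·18+741285→1023435, (21,19):190·19+15675→19285, (21,20):1·20+190→210, (21,21):0·21+1→1
@22  (22,19):19285·19+1023435→1389850, (22,20):210·20+19285→23485, (22,21):1·21+210→231, (22,22):0·22+1→1
@23  (23,20):23485·20+1389850→1859550, (23,21):231·21+23485→28336, (23,22):1·22+231→253
Read S(23,20) = 1859550, S(23,21) = 28336, S(23,22) = 253.

1859550, 28336, 253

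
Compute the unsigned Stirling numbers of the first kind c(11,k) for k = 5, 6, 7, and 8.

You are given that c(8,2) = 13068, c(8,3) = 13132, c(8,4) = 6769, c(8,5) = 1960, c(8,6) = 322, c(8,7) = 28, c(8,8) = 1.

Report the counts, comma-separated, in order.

i=9: T(9,3)=13068+8·13132=118124 | T(9,4)=13132+8·6769=67284 | T(9,5)=6769+8·1960=22449 | T(9,6)=1960+8·322=4536 | T(9,7)=322+8·28=546 | T(9,8)=28+8·1=36
i=10: T(10,4)=118124+9·67284=723680 | T(10,5)=67284+9·22449=269325 | T(10,6)=22449+9·4536=63273 | T(10,7)=4536+9·546=9450 | T(10,8)=546+9·36=870
i=11: T(11,5)=723680+10·269325=3416930 | T(11,6)=269325+10·63273=902055 | T(11,7)=63273+10·9450=157773 | T(11,8)=9450+10·870=18150
Read c(11,5) = 3416930, c(11,6) = 902055, c(11,7) = 157773, c(11,8) = 18150.

3416930, 902055, 157773, 18150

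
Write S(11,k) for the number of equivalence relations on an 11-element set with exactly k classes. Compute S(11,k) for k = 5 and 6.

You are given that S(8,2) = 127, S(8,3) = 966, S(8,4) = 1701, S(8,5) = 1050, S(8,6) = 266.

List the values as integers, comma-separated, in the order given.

246730, 179487

r9: T_9,3=3×966+127=3025; T_9,4=4×1701+966=7770; T_9,5=5×1050+1701=6951; T_9,6=6×266+1050=2646
r10: T_10,4=4×7770+3025=34105; T_10,5=5×6951+7770=42525; T_10,6=6×2646+6951=22827
r11: T_11,5=5×42525+34105=246730; T_11,6=6×22827+42525=179487
Read S(11,5) = 246730, S(11,6) = 179487.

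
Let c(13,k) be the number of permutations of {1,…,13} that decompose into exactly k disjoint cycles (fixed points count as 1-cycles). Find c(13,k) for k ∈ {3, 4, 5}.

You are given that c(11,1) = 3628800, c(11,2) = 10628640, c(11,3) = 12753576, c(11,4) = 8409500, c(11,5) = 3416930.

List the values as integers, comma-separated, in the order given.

1931559552, 1414014888, 657206836

i=12: T(12,2)=3628800+11·10628640=120543840 | T(12,3)=10628640+11·12753576=150917976 | T(12,4)=12753576+11·8409500=105258076 | T(12,5)=8409500+11·3416930=45995730
i=13: T(13,3)=120543840+12·150917976=1931559552 | T(13,4)=150917976+12·105258076=1414014888 | T(13,5)=105258076+12·45995730=657206836
Read c(13,3) = 1931559552, c(13,4) = 1414014888, c(13,5) = 657206836.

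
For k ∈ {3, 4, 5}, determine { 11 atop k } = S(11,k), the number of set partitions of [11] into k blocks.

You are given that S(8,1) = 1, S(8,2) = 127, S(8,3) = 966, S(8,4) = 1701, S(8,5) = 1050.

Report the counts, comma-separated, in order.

i=9: T(9,1)=0+1·1=1 | T(9,2)=1+2·127=255 | T(9,3)=127+3·966=3025 | T(9,4)=966+4·1701=7770 | T(9,5)=1701+5·1050=6951
i=10: T(10,2)=1+2·255=511 | T(10,3)=255+3·3025=9330 | T(10,4)=3025+4·7770=34105 | T(10,5)=7770+5·6951=42525
i=11: T(11,3)=511+3·9330=28501 | T(11,4)=9330+4·34105=145750 | T(11,5)=34105+5·42525=246730
Read S(11,3) = 28501, S(11,4) = 145750, S(11,5) = 246730.

28501, 145750, 246730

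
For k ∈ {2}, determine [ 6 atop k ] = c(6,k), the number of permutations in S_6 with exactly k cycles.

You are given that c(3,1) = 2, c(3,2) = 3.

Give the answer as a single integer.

274

[4] T[4,1]:3*2+0=6 · T[4,2]:3*3+2=11
[5] T[5,1]:4*6+0=24 · T[5,2]:4*11+6=50
[6] T[6,2]:5*50+24=274
Read c(6,2) = 274.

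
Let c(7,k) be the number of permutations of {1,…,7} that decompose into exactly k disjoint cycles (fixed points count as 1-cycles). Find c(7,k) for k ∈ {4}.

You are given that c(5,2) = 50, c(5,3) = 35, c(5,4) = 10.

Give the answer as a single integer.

r6: T_6,3=5×35+50=225; T_6,4=5×10+35=85
r7: T_7,4=6×85+225=735
Read c(7,4) = 735.

735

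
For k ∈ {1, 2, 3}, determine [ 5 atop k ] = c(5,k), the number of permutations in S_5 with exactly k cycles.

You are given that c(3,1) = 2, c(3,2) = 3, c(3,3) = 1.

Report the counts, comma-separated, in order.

[4] T[4,1]:3*2+0=6 · T[4,2]:3*3+2=11 · T[4,3]:3*1+3=6
[5] T[5,1]:4*6+0=24 · T[5,2]:4*11+6=50 · T[5,3]:4*6+11=35
Read c(5,1) = 24, c(5,2) = 50, c(5,3) = 35.

24, 50, 35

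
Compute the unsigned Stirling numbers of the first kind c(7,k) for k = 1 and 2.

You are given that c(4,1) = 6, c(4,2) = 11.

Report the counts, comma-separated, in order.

[5] T[5,1]:4*6+0=24 · T[5,2]:4*11+6=50
[6] T[6,1]:5*24+0=120 · T[6,2]:5*50+24=274
[7] T[7,1]:6*120+0=720 · T[7,2]:6*274+120=1764
Read c(7,1) = 720, c(7,2) = 1764.

720, 1764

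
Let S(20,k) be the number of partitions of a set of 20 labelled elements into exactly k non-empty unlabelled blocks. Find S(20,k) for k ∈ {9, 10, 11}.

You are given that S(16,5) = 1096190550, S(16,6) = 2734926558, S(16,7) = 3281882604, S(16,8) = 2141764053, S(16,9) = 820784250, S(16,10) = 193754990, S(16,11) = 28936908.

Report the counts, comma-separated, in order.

[17] T[17,6]:6*2734926558+1096190550=17505749898 · T[17,7]:7*3281882604+2734926558=25708104786 · T[17,8]:8*2141764053+3281882604=20415995028 · T[17,9]:9*820784250+2141764053=9528822303 · T[17,10]:10*193754990+820784250=2758334150 · T[17,11]:11*28936908+193754990=512060978
[18] T[18,7]:7*25708104786+17505749898=197462483400 · T[18,8]:8*20415995028+25708104786=189036065010 · T[18,9]:9*9528822303+20415995028=106175395755 · T[18,10]:10*2758334150+9528822303=37112163803 · T[18,11]:11*512060978+2758334150=8391004908
[19] T[19,8]:8*189036065010+197462483400=1709751003480 · T[19,9]:9*106175395755+189036065010=1144614626805 · T[19,10]:10*37112163803+106175395755=477297033785 · T[19,11]:11*8391004908+37112163803=129413217791
[20] T[20,9]:9*1144614626805+1709751003480=12011282644725 · T[20,10]:10*477297033785+1144614626805=5917584964655 · T[20,11]:11*129413217791+477297033785=1900842429486
Read S(20,9) = 12011282644725, S(20,10) = 5917584964655, S(20,11) = 1900842429486.

12011282644725, 5917584964655, 1900842429486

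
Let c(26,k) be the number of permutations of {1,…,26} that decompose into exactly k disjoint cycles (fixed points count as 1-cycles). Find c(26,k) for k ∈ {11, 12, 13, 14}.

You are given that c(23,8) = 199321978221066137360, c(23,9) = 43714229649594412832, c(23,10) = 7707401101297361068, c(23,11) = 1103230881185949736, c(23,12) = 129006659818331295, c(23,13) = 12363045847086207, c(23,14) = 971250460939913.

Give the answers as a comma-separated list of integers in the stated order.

31882014375298512782500, 4284218746244111474800, 480544558742733545125, 45145946926994481865

i=24: T(24,9)=199321978221066137360+23·43714229649594412832=1204749260161737632496 | T(24,10)=43714229649594412832+23·7707401101297361068=220984454979433717396 | T(24,11)=7707401101297361068+23·1103230881185949736=33081711368574204996 | T(24,12)=1103230881185949736+23·129006659818331295=4070384057007569521 | T(24,13)=129006659818331295+23·12363045847086207=413356714301314056 | T(24,14)=12363045847086207+23·971250460939913=34701806448704206
i=25: T(25,10)=1204749260161737632496+24·220984454979433717396=6508376179668146850000 | T(25,11)=220984454979433717396+24·33081711368574204996=1014945527825214637300 | T(25,12)=33081711368574204996+24·4070384057007569521=130770928736755873500 | T(25,13)=4070384057007569521+24·413356714301314056=13990945200239106865 | T(25,14)=413356714301314056+24·34701806448704206=1246200069070215000
i=26: T(26,11)=6508376179668146850000+25·1014945527825214637300=31882014375298512782500 | T(26,12)=1014945527825214637300+25·130770928736755873500=4284218746244111474800 | T(26,13)=130770928736755873500+25·13990945200239106865=480544558742733545125 | T(26,14)=13990945200239106865+25·1246200069070215000=45145946926994481865
Read c(26,11) = 31882014375298512782500, c(26,12) = 4284218746244111474800, c(26,13) = 480544558742733545125, c(26,14) = 45145946926994481865.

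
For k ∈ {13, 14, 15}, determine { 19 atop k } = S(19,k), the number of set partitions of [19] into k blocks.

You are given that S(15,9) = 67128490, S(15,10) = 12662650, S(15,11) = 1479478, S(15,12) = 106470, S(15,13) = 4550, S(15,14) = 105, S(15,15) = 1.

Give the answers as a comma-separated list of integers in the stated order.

2892439160, 243577530, 13916778

[16] T[16,10]:10*12662650+67128490=193754990 · T[16,11]:11*1479478+12662650=28936908 · T[16,12]:12*106470+1479478=2757118 · T[16,13]:13*4550+106470=165620 · T[16,14]:14*105+4550=6020 · T[16,15]:15*1+105=120
[17] T[17,11]:11*28936908+193754990=512060978 · T[17,12]:12*2757118+28936908=62022324 · T[17,13]:13*165620+2757118=4910178 · T[17,14]:14*6020+165620=249900 · T[17,15]:15*120+6020=7820
[18] T[18,12]:12*62022324+512060978=1256328866 · T[18,13]:13*4910178+62022324=125854638 · T[18,14]:14*249900+4910178=8408778 · T[18,15]:15*7820+249900=367200
[19] T[19,13]:13*125854638+1256328866=2892439160 · T[19,14]:14*8408778+125854638=243577530 · T[19,15]:15*367200+8408778=13916778
Read S(19,13) = 2892439160, S(19,14) = 243577530, S(19,15) = 13916778.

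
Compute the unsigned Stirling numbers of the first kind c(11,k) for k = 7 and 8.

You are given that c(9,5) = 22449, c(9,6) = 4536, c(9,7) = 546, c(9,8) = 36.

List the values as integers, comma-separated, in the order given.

[10] T[10,6]:9*4536+22449=63273 · T[10,7]:9*546+4536=9450 · T[10,8]:9*36+546=870
[11] T[11,7]:10*9450+63273=157773 · T[11,8]:10*870+9450=18150
Read c(11,7) = 157773, c(11,8) = 18150.

157773, 18150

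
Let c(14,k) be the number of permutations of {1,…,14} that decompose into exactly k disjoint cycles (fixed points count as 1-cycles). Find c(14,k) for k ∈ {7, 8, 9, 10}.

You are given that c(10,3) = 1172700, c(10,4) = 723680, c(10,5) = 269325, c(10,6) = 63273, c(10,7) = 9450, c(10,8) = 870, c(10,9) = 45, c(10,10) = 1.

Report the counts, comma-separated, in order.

790943153, 135036473, 16669653, 1474473

[11] T[11,4]:10*723680+1172700=8409500 · T[11,5]:10*269325+723680=3416930 · T[11,6]:10*63273+269325=902055 · T[11,7]:10*9450+63273=157773 · T[11,8]:10*870+9450=18150 · T[11,9]:10*45+870=1320 · T[11,10]:10*1+45=55
[12] T[12,5]:11*3416930+8409500=45995730 · T[12,6]:11*902055+3416930=13339535 · T[12,7]:11*157773+902055=2637558 · T[12,8]:11*18150+157773=357423 · T[12,9]:11*1320+18150=32670 · T[12,10]:11*55+1320=1925
[13] T[13,6]:12*13339535+45995730=206070150 · T[13,7]:12*2637558+13339535=44990231 · T[13,8]:12*357423+2637558=6926634 · T[13,9]:12*32670+357423=749463 · T[13,10]:12*1925+32670=55770
[14] T[14,7]:13*44990231+206070150=790943153 · T[14,8]:13*6926634+44990231=135036473 · T[14,9]:13*749463+6926634=16669653 · T[14,10]:13*55770+749463=1474473
Read c(14,7) = 790943153, c(14,8) = 135036473, c(14,9) = 16669653, c(14,10) = 1474473.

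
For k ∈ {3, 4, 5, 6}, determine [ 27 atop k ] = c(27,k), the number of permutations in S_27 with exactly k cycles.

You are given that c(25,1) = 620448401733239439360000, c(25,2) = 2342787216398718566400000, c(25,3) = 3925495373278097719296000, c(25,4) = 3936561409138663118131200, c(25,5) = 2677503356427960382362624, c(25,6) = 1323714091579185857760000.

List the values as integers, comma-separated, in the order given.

2671674589068831403868160000, 2761307967193712729035776000, 1945067308917524165279692800, 1000903392113435450162625024

row 26: T[26][2]=25·2342787216398718566400000+620448401733239439360000=59190128811701203599360000  T[26][3]=25·3925495373278097719296000+2342787216398718566400000=100480171548351161548800000  T[26][4]=25·3936561409138663118131200+3925495373278097719296000=102339530601744675672576000  T[26][5]=25·2677503356427960382362624+3936561409138663118131200=70874145319837672677196800  T[26][6]=25·1323714091579185857760000+2677503356427960382362624=35770355645907606826362624
row 27: T[27][3]=26·100480171548351161548800000+59190128811701203599360000=2671674589068831403868160000  T[27][4]=26·102339530601744675672576000+100480171548351161548800000=2761307967193712729035776000  T[27][5]=26·70874145319837672677196800+102339530601744675672576000=1945067308917524165279692800  T[27][6]=26·35770355645907606826362624+70874145319837672677196800=1000903392113435450162625024
Read c(27,3) = 2671674589068831403868160000, c(27,4) = 2761307967193712729035776000, c(27,5) = 1945067308917524165279692800, c(27,6) = 1000903392113435450162625024.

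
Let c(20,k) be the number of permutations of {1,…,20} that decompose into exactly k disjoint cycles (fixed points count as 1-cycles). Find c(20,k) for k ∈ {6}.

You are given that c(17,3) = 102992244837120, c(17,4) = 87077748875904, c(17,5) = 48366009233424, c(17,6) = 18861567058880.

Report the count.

161429736530118960

@18  (18,4):87077748875904·17+102992244837120→1583313975727488, (18,5):48366009233424·17+87077748875904→909299905844112, (18,6):18861567058880·17+48366009233424→369012649234384
@19  (19,5):909299905844112·18+1583313975727488→17950712280921504, (19,6):369012649234384·18+909299905844112→7551527592063024
@20  (20,6):7551527592063024·19+17950712280921504→161429736530118960
Read c(20,6) = 161429736530118960.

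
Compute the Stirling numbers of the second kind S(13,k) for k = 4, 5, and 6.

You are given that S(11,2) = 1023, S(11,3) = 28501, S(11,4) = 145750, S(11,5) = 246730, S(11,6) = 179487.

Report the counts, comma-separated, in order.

i=12: T(12,3)=1023+3·28501=86526 | T(12,4)=28501+4·145750=611501 | T(12,5)=145750+5·246730=1379400 | T(12,6)=246730+6·179487=1323652
i=13: T(13,4)=86526+4·611501=2532530 | T(13,5)=611501+5·1379400=7508501 | T(13,6)=1379400+6·1323652=9321312
Read S(13,4) = 2532530, S(13,5) = 7508501, S(13,6) = 9321312.

2532530, 7508501, 9321312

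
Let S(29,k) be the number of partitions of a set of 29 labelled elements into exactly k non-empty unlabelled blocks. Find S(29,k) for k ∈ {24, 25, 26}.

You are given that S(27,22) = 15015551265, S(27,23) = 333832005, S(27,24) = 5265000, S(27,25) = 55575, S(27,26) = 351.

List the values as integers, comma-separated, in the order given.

i=28: T(28,23)=15015551265+23·333832005=22693687380 | T(28,24)=333832005+24·5265000=460192005 | T(28,25)=5265000+25·55575=6654375 | T(28,26)=55575+26·351=64701
i=29: T(29,24)=22693687380+24·460192005=33738295500 | T(29,25)=460192005+25·6654375=626551380 | T(29,26)=6654375+26·64701=8336601
Read S(29,24) = 33738295500, S(29,25) = 626551380, S(29,26) = 8336601.

33738295500, 626551380, 8336601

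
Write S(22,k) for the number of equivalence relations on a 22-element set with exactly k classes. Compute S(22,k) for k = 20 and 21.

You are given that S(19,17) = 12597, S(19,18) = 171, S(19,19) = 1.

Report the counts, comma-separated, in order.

23485, 231

row 20: T[20][18]=18·171+12597=15675  T[20][19]=19·1+171=190  T[20][20]=20·0+1=1
row 21: T[21][19]=19·190+15675=19285  T[21][20]=20·1+190=210  T[21][21]=21·0+1=1
row 22: T[22][20]=20·210+19285=23485  T[22][21]=21·1+210=231
Read S(22,20) = 23485, S(22,21) = 231.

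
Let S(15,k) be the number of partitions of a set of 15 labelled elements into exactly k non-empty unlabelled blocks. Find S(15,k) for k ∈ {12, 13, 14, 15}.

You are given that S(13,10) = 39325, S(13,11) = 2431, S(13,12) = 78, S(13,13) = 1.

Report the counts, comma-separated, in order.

106470, 4550, 105, 1

r14: T_14,11=11×2431+39325=66066; T_14,12=12×78+2431=3367; T_14,13=13×1+78=91; T_14,14=14×0+1=1
r15: T_15,12=12×3367+66066=106470; T_15,13=13×91+3367=4550; T_15,14=14×1+91=105; T_15,15=15×0+1=1
Read S(15,12) = 106470, S(15,13) = 4550, S(15,14) = 105, S(15,15) = 1.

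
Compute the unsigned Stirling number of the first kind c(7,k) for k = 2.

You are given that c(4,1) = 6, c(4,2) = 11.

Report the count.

[5] T[5,1]:4*6+0=24 · T[5,2]:4*11+6=50
[6] T[6,1]:5*24+0=120 · T[6,2]:5*50+24=274
[7] T[7,2]:6*274+120=1764
Read c(7,2) = 1764.

1764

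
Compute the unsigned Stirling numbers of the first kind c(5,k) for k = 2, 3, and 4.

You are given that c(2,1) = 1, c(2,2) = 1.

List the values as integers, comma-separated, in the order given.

50, 35, 10

@3  (3,1):1·2+0→2, (3,2):1·2+1→3, (3,3):0·2+1→1
@4  (4,1):2·3+0→6, (4,2):3·3+2→11, (4,3):1·3+3→6, (4,4):0·3+1→1
@5  (5,2):11·4+6→50, (5,3):6·4+11→35, (5,4):1·4+6→10
Read c(5,2) = 50, c(5,3) = 35, c(5,4) = 10.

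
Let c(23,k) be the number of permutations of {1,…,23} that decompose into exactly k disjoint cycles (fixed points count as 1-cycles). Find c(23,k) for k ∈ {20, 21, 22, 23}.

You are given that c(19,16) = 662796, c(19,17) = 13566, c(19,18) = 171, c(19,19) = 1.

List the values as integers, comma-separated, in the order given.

2240315, 30107, 253, 1

row 20: T[20][17]=19·13566+662796=920550  T[20][18]=19·171+13566=16815  T[20][19]=19·1+171=190  T[20][20]=19·0+1=1
row 21: T[21][18]=20·16815+920550=1256850  T[21][19]=20·190+16815=20615  T[21][20]=20·1+190=210  T[21][21]=20·0+1=1
row 22: T[22][19]=21·20615+1256850=1689765  T[22][20]=21·210+20615=25025  T[22][21]=21·1+210=231  T[22][22]=21·0+1=1
row 23: T[23][20]=22·25025+1689765=2240315  T[23][21]=22·231+25025=30107  T[23][22]=22·1+231=253  T[23][23]=22·0+1=1
Read c(23,20) = 2240315, c(23,21) = 30107, c(23,22) = 253, c(23,23) = 1.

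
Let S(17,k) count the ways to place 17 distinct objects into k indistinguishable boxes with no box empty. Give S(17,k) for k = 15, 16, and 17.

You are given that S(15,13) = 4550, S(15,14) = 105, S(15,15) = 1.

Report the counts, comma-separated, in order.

row 16: T[16][14]=14·105+4550=6020  T[16][15]=15·1+105=120  T[16][16]=16·0+1=1
row 17: T[17][15]=15·120+6020=7820  T[17][16]=16·1+120=136  T[17][17]=17·0+1=1
Read S(17,15) = 7820, S(17,16) = 136, S(17,17) = 1.

7820, 136, 1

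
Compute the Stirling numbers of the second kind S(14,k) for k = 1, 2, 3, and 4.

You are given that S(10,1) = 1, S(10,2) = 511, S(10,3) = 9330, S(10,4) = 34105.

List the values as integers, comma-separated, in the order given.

1, 8191, 788970, 10391745

row 11: T[11][1]=1·1+0=1  T[11][2]=2·511+1=1023  T[11][3]=3·9330+511=28501  T[11][4]=4·34105+9330=145750
row 12: T[12][1]=1·1+0=1  T[12][2]=2·1023+1=2047  T[12][3]=3·28501+1023=86526  T[12][4]=4·145750+28501=611501
row 13: T[13][1]=1·1+0=1  T[13][2]=2·2047+1=4095  T[13][3]=3·86526+2047=261625  T[13][4]=4·611501+86526=2532530
row 14: T[14][1]=1·1+0=1  T[14][2]=2·4095+1=8191  T[14][3]=3·261625+4095=788970  T[14][4]=4·2532530+261625=10391745
Read S(14,1) = 1, S(14,2) = 8191, S(14,3) = 788970, S(14,4) = 10391745.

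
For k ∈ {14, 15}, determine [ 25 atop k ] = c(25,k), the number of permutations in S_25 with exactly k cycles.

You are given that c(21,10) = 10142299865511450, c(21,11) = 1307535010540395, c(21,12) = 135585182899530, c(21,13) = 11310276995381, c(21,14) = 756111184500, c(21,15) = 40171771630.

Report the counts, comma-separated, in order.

1246200069070215000, 92446911376173550

[22] T[22,11]:21*1307535010540395+10142299865511450=37600535086859745 · T[22,12]:21*135585182899530+1307535010540395=4154823851430525 · T[22,13]:21*11310276995381+135585182899530=373100999802531 · T[22,14]:21*756111184500+11310276995381=27188611869881 · T[22,15]:21*40171771630+756111184500=1599718388730
[23] T[23,12]:22*4154823851430525+37600535086859745=129006659818331295 · T[23,13]:22*373100999802531+4154823851430525=12363045847086207 · T[23,14]:22*27188611869881+373100999802531=971250460939913 · T[23,15]:22*1599718388730+27188611869881=62382416421941
[24] T[24,13]:23*12363045847086207+129006659818331295=413356714301314056 · T[24,14]:23*971250460939913+12363045847086207=34701806448704206 · T[24,15]:23*62382416421941+971250460939913=2406046038644556
[25] T[25,14]:24*34701806448704206+413356714301314056=1246200069070215000 · T[25,15]:24*2406046038644556+34701806448704206=92446911376173550
Read c(25,14) = 1246200069070215000, c(25,15) = 92446911376173550.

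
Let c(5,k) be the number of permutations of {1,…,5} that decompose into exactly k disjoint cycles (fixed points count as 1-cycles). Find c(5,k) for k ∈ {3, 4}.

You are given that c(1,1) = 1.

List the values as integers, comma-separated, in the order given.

35, 10

@2  (2,1):1·1+0→1, (2,2):0·1+1→1
@3  (3,1):1·2+0→2, (3,2):1·2+1→3, (3,3):0·2+1→1
@4  (4,2):3·3+2→11, (4,3):1·3+3→6, (4,4):0·3+1→1
@5  (5,3):6·4+11→35, (5,4):1·4+6→10
Read c(5,3) = 35, c(5,4) = 10.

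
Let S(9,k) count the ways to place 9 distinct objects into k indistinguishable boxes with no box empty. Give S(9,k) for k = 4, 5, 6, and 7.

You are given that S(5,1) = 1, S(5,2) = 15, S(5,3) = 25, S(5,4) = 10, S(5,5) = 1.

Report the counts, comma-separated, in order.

[6] T[6,1]:1*1+0=1 · T[6,2]:2*15+1=31 · T[6,3]:3*25+15=90 · T[6,4]:4*10+25=65 · T[6,5]:5*1+10=15 · T[6,6]:6*0+1=1
[7] T[7,2]:2*31+1=63 · T[7,3]:3*90+31=301 · T[7,4]:4*65+90=350 · T[7,5]:5*15+65=140 · T[7,6]:6*1+15=21 · T[7,7]:7*0+1=1
[8] T[8,3]:3*301+63=966 · T[8,4]:4*350+301=1701 · T[8,5]:5*140+350=1050 · T[8,6]:6*21+140=266 · T[8,7]:7*1+21=28
[9] T[9,4]:4*1701+966=7770 · T[9,5]:5*1050+1701=6951 · T[9,6]:6*266+1050=2646 · T[9,7]:7*28+266=462
Read S(9,4) = 7770, S(9,5) = 6951, S(9,6) = 2646, S(9,7) = 462.

7770, 6951, 2646, 462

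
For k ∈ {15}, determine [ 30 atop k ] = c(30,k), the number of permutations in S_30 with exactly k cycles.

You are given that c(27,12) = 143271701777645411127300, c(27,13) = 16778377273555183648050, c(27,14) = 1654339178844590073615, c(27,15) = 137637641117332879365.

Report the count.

8459574446076318147830625

row 28: T[28][13]=27·16778377273555183648050+143271701777645411127300=596287888163635369624650  T[28][14]=27·1654339178844590073615+16778377273555183648050=61445535102359115635655  T[28][15]=27·137637641117332879365+1654339178844590073615=5370555489012577816470
row 29: T[29][14]=28·61445535102359115635655+596287888163635369624650=2316762871029690607422990  T[29][15]=28·5370555489012577816470+61445535102359115635655=211821088794711294496815
row 30: T[30][15]=29·211821088794711294496815+2316762871029690607422990=8459574446076318147830625
Read c(30,15) = 8459574446076318147830625.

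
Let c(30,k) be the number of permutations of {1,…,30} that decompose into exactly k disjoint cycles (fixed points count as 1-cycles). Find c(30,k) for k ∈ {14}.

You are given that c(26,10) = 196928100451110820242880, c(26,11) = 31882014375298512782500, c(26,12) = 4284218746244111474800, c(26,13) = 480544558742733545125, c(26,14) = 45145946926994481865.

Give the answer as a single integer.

88776380550648116217781890

row 27: T[27][11]=26·31882014375298512782500+196928100451110820242880=1025860474208872152587880  T[27][12]=26·4284218746244111474800+31882014375298512782500=143271701777645411127300  T[27][13]=26·480544558742733545125+4284218746244111474800=16778377273555183648050  T[27][14]=26·45145946926994481865+480544558742733545125=1654339178844590073615
row 28: T[28][12]=27·143271701777645411127300+1025860474208872152587880=4894196422205298253024980  T[28][13]=27·16778377273555183648050+143271701777645411127300=596287888163635369624650  T[28][14]=27·1654339178844590073615+16778377273555183648050=61445535102359115635655
row 29: T[29][13]=28·596287888163635369624650+4894196422205298253024980=21590257290787088602515180  T[29][14]=28·61445535102359115635655+596287888163635369624650=2316762871029690607422990
row 30: T[30][14]=29·2316762871029690607422990+21590257290787088602515180=88776380550648116217781890
Read c(30,14) = 88776380550648116217781890.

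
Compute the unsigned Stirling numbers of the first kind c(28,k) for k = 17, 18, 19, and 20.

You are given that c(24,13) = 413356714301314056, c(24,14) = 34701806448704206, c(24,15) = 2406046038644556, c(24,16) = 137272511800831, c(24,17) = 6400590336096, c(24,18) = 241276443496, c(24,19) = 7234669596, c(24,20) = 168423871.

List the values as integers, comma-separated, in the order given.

25117208862499312650, 1340675942971287195, 60383004803151030, 2280730371654735

i=25: T(25,14)=413356714301314056+24·34701806448704206=1246200069070215000 | T(25,15)=34701806448704206+24·2406046038644556=92446911376173550 | T(25,16)=2406046038644556+24·137272511800831=5700586321864500 | T(25,17)=137272511800831+24·6400590336096=290886679867135 | T(25,18)=6400590336096+24·241276443496=12191224980000 | T(25,19)=241276443496+24·7234669596=414908513800 | T(25,20)=7234669596+24·168423871=11276842500
i=26: T(26,15)=1246200069070215000+25·92446911376173550=3557372853474553750 | T(26,16)=92446911376173550+25·5700586321864500=234961569422786050 | T(26,17)=5700586321864500+25·290886679867135=12972753318542875 | T(26,18)=290886679867135+25·12191224980000=595667304367135 | T(26,19)=12191224980000+25·414908513800=22563937825000 | T(26,20)=414908513800+25·11276842500=696829576300
i=27: T(27,16)=3557372853474553750+26·234961569422786050=9666373658466991050 | T(27,17)=234961569422786050+26·12972753318542875=572253155704900800 | T(27,18)=12972753318542875+26·595667304367135=28460103232088385 | T(27,19)=595667304367135+26·22563937825000=1182329687817135 | T(27,20)=22563937825000+26·696829576300=40681506808800
i=28: T(28,17)=9666373658466991050+27·572253155704900800=25117208862499312650 | T(28,18)=572253155704900800+27·28460103232088385=1340675942971287195 | T(28,19)=28460103232088385+27·1182329687817135=60383004803151030 | T(28,20)=1182329687817135+27·40681506808800=2280730371654735
Read c(28,17) = 25117208862499312650, c(28,18) = 1340675942971287195, c(28,19) = 60383004803151030, c(28,20) = 2280730371654735.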